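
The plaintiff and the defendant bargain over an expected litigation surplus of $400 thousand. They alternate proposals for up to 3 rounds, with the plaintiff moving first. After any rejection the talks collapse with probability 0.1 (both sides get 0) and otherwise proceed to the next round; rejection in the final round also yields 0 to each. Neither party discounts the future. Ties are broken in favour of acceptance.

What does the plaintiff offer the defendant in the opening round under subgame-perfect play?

Round 3 (the plaintiff proposes): rejection yields 0 for the defendant; the plaintiff offers 0 and keeps 400.
Round 2 (the defendant proposes): rejecting gives the plaintiff an expected 0.9 × 400 = 360. The defendant offers 360 and keeps 400 − 360 = 40.
Round 1 (the plaintiff proposes): rejecting gives the defendant an expected 0.9 × 40 = 36; the plaintiff offers that and keeps 364.

36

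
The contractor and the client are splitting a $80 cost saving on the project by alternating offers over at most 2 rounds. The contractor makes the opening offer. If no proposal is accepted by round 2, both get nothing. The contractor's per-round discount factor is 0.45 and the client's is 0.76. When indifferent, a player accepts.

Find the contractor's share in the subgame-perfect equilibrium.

Work backward from the last round.
Round 2 (the client proposes): rejection yields 0 for the contractor; the client offers 0 and keeps 80.
Round 1 (the contractor proposes): the client can get 80 next round, worth 0.76 × 80 = 60.8 now. The contractor offers 60.8 and keeps 80 − 60.8 = 19.2.

19.2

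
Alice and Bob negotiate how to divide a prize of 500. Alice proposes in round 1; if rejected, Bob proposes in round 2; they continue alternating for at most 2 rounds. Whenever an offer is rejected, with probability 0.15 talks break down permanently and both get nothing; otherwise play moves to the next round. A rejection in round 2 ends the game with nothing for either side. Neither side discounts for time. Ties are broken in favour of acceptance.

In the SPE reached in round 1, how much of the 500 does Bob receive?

425

Round 2 (Bob proposes): Alice will accept anything ≥ 0, so Bob offers 0 and keeps 500.
Round 1 (Alice proposes): rejecting gives Bob an expected 0.85 × 500 = 425. Alice offers 425 and keeps 500 − 425 = 75.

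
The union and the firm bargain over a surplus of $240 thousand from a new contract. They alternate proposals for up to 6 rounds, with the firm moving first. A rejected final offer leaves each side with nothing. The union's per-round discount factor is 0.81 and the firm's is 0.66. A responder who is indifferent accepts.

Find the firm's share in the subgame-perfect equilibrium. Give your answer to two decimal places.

Solve by backward induction from round 6.
Round 6 (the union proposes): the firm will accept anything ≥ 0, so the union offers 0 and keeps 240.
Round 5 (the firm proposes): the union can get 240 next round, worth 0.81 × 240 = 194.4 now. The firm offers 194.4 and keeps 240 − 194.4 = 45.6.
Round 4 (the union proposes): the firm can get 45.6 next round, worth 0.66 × 45.6 = 30.096 now. The union offers 30.096 and keeps 240 − 30.096 = 209.904.
Round 3 (the firm proposes): the union can get 209.904 next round, worth 0.81 × 209.904 = 170.02224 now. The firm offers 170.02224 and keeps 240 − 170.02224 = 69.97776.
Round 2 (the union proposes): the firm can get 69.97776 next round, worth 0.66 × 69.97776 = 46.1853216 now; the union offers that and keeps 193.8146784.
Round 1 (the firm proposes): the union can get 193.8146784 next round, worth 0.81 × 193.8146784 = 156.989889504 now; the firm offers that and keeps 83.010110496.

83.01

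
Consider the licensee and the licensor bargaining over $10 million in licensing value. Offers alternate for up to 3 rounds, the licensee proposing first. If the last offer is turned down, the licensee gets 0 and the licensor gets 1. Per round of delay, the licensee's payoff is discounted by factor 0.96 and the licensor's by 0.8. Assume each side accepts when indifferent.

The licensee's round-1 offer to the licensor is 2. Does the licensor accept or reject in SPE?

Round 3 (the licensee proposes): the licensor gets 1 if talks fail, so the licensee offers 1 and keeps 9.
Round 2 (the licensor proposes): the licensee can get 9 next round, worth 0.96 × 9 = 8.64 now, so the licensor offers 8.64, keeping 1.36.
So by rejecting in round 1, the licensor gets 1.36 next round, worth 0.8 × 1.36 = 1.088 now.
Offer 2 ≥ 1.088, so the licensor accepts.

Accept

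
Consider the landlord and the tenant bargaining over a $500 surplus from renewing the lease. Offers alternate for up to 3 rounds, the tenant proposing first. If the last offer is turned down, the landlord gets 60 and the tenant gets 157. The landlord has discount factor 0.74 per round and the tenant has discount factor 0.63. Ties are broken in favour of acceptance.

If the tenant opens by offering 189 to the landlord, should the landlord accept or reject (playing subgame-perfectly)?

Accept

Round 3 (the tenant proposes): the landlord gets 60 if talks fail, so the tenant offers 60 and keeps 440.
Round 2 (the landlord proposes): the tenant can get 440 next round, worth 0.63 × 440 = 277.2 now; the landlord offers that and keeps 222.8.
So by rejecting in round 1, the landlord gets 222.8 next round, worth 0.74 × 222.8 = 164.872 now.
Offer 189 ≥ 164.872, so the landlord accepts.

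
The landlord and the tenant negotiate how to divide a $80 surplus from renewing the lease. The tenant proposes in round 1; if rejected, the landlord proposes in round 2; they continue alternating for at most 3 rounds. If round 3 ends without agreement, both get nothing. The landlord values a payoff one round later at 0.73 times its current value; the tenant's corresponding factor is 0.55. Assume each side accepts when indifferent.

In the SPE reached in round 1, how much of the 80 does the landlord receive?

26.28

Round 3 (the tenant proposes): rejection yields 0 for the landlord; the tenant offers 0 and keeps 80.
Round 2 (the landlord proposes): the tenant can get 80 next round, worth 0.55 × 80 = 44 now, so the landlord offers 44, keeping 36.
Round 1 (the tenant proposes): the landlord can get 36 next round, worth 0.73 × 36 = 26.28 now. The tenant offers 26.28 and keeps 80 − 26.28 = 53.72.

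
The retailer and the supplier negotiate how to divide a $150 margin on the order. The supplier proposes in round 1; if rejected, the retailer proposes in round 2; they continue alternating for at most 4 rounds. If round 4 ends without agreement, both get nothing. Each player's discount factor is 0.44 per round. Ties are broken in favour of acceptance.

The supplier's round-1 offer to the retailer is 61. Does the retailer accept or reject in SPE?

Round 4 (the retailer proposes): rejection yields 0 for the supplier; the retailer offers 0 and keeps 150.
Round 3 (the supplier proposes): the retailer can get 150 next round, worth 0.44 × 150 = 66 now; the supplier offers that and keeps 84.
Round 2 (the retailer proposes): the supplier can get 84 next round, worth 0.44 × 84 = 36.96 now; the retailer offers that and keeps 113.04.
So by rejecting in round 1, the retailer gets 113.04 next round, worth 0.44 × 113.04 = 49.7376 now.
Offer 61 ≥ 49.7376, so the retailer accepts.

Accept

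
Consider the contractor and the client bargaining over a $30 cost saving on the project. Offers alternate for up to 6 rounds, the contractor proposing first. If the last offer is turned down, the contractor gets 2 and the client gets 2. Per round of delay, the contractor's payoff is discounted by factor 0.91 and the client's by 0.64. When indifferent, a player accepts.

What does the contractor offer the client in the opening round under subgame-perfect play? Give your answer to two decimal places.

Round 6 (the client proposes): the contractor gets 2 if talks fail, so the client offers 2 and keeps 28.
Round 5 (the contractor proposes): the client can get 28 next round, worth 0.64 × 28 = 17.92 now, so the contractor offers 17.92, keeping 12.08.
Round 4 (the client proposes): the contractor can get 12.08 next round, worth 0.91 × 12.08 = 10.9928 now, so the client offers 10.9928, keeping 19.0072.
Round 3 (the contractor proposes): the client can get 19.0072 next round, worth 0.64 × 19.0072 = 12.164608 now. The contractor offers 12.164608 and keeps 30 − 12.164608 = 17.835392.
Round 2 (the client proposes): the contractor can get 17.835392 next round, worth 0.91 × 17.835392 = 16.23020672 now; the client offers that and keeps 13.76979328.
Round 1 (the contractor proposes): the client can get 13.76979328 next round, worth 0.64 × 13.76979328 = 8.8126676992 now; the contractor offers that and keeps 21.1873323008.

8.81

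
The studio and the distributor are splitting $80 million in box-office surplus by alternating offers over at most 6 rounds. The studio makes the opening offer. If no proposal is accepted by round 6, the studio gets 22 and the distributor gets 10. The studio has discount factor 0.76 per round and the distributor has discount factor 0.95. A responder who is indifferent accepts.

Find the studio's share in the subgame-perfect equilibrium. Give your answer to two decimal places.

Solve by backward induction from round 6.
Round 6 (the distributor proposes): the studio gets 22 if talks fail, so the distributor offers 22 and keeps 58.
Round 5 (the studio proposes): the distributor can get 58 next round, worth 0.95 × 58 = 55.1 now; the studio offers that and keeps 24.9.
Round 4 (the distributor proposes): the studio can get 24.9 next round, worth 0.76 × 24.9 = 18.924 now, so the distributor offers 18.924, keeping 61.076.
Round 3 (the studio proposes): the distributor can get 61.076 next round, worth 0.95 × 61.076 = 58.0222 now, so the studio offers 58.0222, keeping 21.9778.
Round 2 (the distributor proposes): the studio can get 21.9778 next round, worth 0.76 × 21.9778 = 16.703128 now, so the distributor offers 16.703128, keeping 63.296872.
Round 1 (the studio proposes): the distributor can get 63.296872 next round, worth 0.95 × 63.296872 = 60.1320284 now; the studio offers that and keeps 19.8679716.

19.87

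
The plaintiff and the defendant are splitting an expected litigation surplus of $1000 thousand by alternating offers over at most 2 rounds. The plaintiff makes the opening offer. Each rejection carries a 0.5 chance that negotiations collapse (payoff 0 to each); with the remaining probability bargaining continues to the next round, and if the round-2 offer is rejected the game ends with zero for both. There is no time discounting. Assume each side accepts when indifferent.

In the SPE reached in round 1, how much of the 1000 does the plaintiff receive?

By backward induction:
Round 2 (the defendant proposes): the plaintiff will accept anything ≥ 0, so the defendant offers 0 and keeps 1000.
Round 1 (the plaintiff proposes): rejecting gives the defendant an expected 0.5 × 1000 = 500, so the plaintiff offers 500, keeping 500.

500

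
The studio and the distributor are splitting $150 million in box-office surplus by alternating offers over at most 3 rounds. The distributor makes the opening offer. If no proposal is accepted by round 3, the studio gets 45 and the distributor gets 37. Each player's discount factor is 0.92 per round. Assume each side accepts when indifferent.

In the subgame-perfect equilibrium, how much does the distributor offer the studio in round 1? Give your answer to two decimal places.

49.13

Round 3 (the distributor proposes): the studio gets 45 if talks fail, so the distributor offers 45 and keeps 105.
Round 2 (the studio proposes): the distributor can get 105 next round, worth 0.92 × 105 = 96.6 now, so the studio offers 96.6, keeping 53.4.
Round 1 (the distributor proposes): the studio can get 53.4 next round, worth 0.92 × 53.4 = 49.128 now; the distributor offers that and keeps 100.872.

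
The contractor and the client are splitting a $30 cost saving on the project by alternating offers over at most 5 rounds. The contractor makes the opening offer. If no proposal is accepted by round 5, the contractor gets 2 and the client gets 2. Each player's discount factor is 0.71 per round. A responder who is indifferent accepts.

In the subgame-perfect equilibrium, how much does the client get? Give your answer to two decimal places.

Round 5 (the contractor proposes): the client gets 2 if talks fail, so the contractor offers 2 and keeps 28.
Round 4 (the client proposes): the contractor can get 28 next round, worth 0.71 × 28 = 19.88 now. The client offers 19.88 and keeps 30 − 19.88 = 10.12.
Round 3 (the contractor proposes): the client can get 10.12 next round, worth 0.71 × 10.12 = 7.1852 now; the contractor offers that and keeps 22.8148.
Round 2 (the client proposes): the contractor can get 22.8148 next round, worth 0.71 × 22.8148 = 16.198508 now, so the client offers 16.198508, keeping 13.801492.
Round 1 (the contractor proposes): the client can get 13.801492 next round, worth 0.71 × 13.801492 = 9.79905932 now, so the contractor offers 9.79905932, keeping 20.20094068.

9.80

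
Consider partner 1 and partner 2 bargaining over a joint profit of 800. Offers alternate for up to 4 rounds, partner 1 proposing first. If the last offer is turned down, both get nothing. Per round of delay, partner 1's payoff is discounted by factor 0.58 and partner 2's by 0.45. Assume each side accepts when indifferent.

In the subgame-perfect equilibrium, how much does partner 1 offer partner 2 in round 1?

245.16

Work backward from the last round.
Round 4 (partner 2 proposes): rejection yields 0 for partner 1; partner 2 offers 0 and keeps 800.
Round 3 (partner 1 proposes): partner 2 can get 800 next round, worth 0.45 × 800 = 360 now. Partner 1 offers 360 and keeps 800 − 360 = 440.
Round 2 (partner 2 proposes): partner 1 can get 440 next round, worth 0.58 × 440 = 255.2 now. Partner 2 offers 255.2 and keeps 800 − 255.2 = 544.8.
Round 1 (partner 1 proposes): partner 2 can get 544.8 next round, worth 0.45 × 544.8 = 245.16 now; partner 1 offers that and keeps 554.84.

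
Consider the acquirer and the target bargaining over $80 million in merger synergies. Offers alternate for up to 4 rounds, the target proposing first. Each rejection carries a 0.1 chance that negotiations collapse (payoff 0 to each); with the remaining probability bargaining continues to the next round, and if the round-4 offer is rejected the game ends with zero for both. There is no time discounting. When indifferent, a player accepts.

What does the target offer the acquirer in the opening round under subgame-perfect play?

By backward induction:
Round 4 (the acquirer proposes): rejection yields 0 for the target; the acquirer offers 0 and keeps 80.
Round 3 (the target proposes): rejecting gives the acquirer an expected 0.9 × 80 = 72, so the target offers 72, keeping 8.
Round 2 (the acquirer proposes): rejecting gives the target an expected 0.9 × 8 = 7.2; the acquirer offers that and keeps 72.8.
Round 1 (the target proposes): rejecting gives the acquirer an expected 0.9 × 72.8 = 65.52; the target offers that and keeps 14.48.

65.52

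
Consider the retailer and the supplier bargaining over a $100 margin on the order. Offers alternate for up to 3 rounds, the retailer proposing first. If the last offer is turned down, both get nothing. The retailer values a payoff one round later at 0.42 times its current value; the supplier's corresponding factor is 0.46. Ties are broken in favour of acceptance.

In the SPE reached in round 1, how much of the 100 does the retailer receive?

73.32

Round 3 (the retailer proposes): rejection yields 0 for the supplier; the retailer offers 0 and keeps 100.
Round 2 (the supplier proposes): the retailer can get 100 next round, worth 0.42 × 100 = 42 now, so the supplier offers 42, keeping 58.
Round 1 (the retailer proposes): the supplier can get 58 next round, worth 0.46 × 58 = 26.68 now; the retailer offers that and keeps 73.32.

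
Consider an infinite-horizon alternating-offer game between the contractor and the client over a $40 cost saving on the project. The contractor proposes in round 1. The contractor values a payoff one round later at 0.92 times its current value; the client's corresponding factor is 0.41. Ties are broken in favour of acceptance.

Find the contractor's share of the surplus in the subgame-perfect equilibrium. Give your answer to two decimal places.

37.89

Let x be the contractor's share when the contractor proposes and y be the client's share when the client proposes.
The client accepts iff offered ≥ 0.41·y, so x = 40 − 0.41y. Symmetrically y = 40 − 0.92x.
Substituting: x = 40 − 0.41(40 − 0.92x), giving x(1 − 0.92·0.41) = 40(1 − 0.41).
So x = 40 × 0.59 / 0.6228 ≈ 37.8934, and the client receives 40 − x ≈ 2.1066.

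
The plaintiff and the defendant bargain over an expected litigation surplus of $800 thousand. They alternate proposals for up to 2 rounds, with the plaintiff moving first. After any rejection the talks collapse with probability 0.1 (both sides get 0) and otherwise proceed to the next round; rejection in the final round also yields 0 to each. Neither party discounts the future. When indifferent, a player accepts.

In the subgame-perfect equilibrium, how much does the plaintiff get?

Round 2 (the defendant proposes): the plaintiff will accept anything ≥ 0, so the defendant offers 0 and keeps 800.
Round 1 (the plaintiff proposes): rejecting gives the defendant an expected 0.9 × 800 = 720. The plaintiff offers 720 and keeps 800 − 720 = 80.

80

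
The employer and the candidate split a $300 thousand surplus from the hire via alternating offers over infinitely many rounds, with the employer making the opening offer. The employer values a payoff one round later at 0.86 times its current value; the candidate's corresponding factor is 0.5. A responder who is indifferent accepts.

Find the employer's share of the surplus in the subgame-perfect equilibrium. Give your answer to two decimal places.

263.16

Let x be the employer's share when the employer proposes and y be the candidate's share when the candidate proposes.
The candidate accepts iff offered ≥ 0.5·y, so x = 300 − 0.5y. Symmetrically y = 300 − 0.86x.
Substituting: x = 300 − 0.5(300 − 0.86x), giving x(1 − 0.86·0.5) = 300(1 − 0.5).
So x = 300 × 0.5 / 0.57 ≈ 263.1579, and the candidate receives 300 − x ≈ 36.8421.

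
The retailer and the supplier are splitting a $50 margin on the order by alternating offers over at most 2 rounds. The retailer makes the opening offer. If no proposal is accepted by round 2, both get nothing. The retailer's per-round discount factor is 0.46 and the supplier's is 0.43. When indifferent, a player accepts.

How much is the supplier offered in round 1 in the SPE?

21.5

Round 2 (the supplier proposes): the retailer will accept anything ≥ 0, so the supplier offers 0 and keeps 50.
Round 1 (the retailer proposes): the supplier can get 50 next round, worth 0.43 × 50 = 21.5 now. The retailer offers 21.5 and keeps 50 − 21.5 = 28.5.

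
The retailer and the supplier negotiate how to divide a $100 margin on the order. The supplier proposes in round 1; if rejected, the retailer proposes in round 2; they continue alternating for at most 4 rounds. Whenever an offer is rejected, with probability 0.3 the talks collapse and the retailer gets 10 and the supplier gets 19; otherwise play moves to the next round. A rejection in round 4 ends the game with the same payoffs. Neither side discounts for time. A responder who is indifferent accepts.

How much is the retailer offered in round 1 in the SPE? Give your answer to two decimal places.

49.26

Round 4 (the retailer proposes): the supplier gets 19 if talks fail, so the retailer offers 19 and keeps 81.
Round 3 (the supplier proposes): rejecting gives the retailer an expected 0.7 × 81 + 0.3 × 10 = 59.7, so the supplier offers 59.7, keeping 40.3.
Round 2 (the retailer proposes): rejecting gives the supplier an expected 0.7 × 40.3 + 0.3 × 19 = 33.91, so the retailer offers 33.91, keeping 66.09.
Round 1 (the supplier proposes): rejecting gives the retailer an expected 0.7 × 66.09 + 0.3 × 10 = 49.263. The supplier offers 49.263 and keeps 100 − 49.263 = 50.737.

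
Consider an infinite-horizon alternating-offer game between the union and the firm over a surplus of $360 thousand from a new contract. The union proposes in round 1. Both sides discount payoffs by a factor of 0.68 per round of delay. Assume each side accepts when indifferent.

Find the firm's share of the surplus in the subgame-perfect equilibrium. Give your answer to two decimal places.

145.71

Let x be the union's share when the union proposes and y be the firm's share when the firm proposes.
The firm accepts iff offered ≥ 0.68·y, so x = 360 − 0.68y. Symmetrically y = 360 − 0.68x.
Substituting: x = 360 − 0.68(360 − 0.68x), giving x(1 − 0.68·0.68) = 360(1 − 0.68).
So x = 360 × 0.32 / 0.5376 ≈ 214.2857, and the firm receives 360 − x ≈ 145.7143.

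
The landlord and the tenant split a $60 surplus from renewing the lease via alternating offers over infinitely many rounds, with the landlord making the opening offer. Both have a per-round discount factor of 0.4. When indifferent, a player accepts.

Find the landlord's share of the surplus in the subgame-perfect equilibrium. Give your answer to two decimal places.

In a stationary SPE each proposer offers the other exactly their discounted continuation value.
If the landlord keeps x when proposing and the tenant keeps y when proposing, then x = 60 − 0.4y and y = 60 − 0.4x.
Solving: x = 60(1 − 0.4) / (1 − 0.4·0.4) = 36 / 0.84 ≈ 42.8571.
The tenant gets 60 − 42.8571 ≈ 17.1429.

42.86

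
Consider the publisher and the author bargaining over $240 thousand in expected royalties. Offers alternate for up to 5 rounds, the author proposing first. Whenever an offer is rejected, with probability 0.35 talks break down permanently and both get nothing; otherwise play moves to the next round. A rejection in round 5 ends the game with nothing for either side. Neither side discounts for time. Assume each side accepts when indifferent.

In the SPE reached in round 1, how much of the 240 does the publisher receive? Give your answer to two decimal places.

Round 5 (the author proposes): the publisher will accept anything ≥ 0, so the author offers 0 and keeps 240.
Round 4 (the publisher proposes): rejecting gives the author an expected 0.65 × 240 = 156, so the publisher offers 156, keeping 84.
Round 3 (the author proposes): rejecting gives the publisher an expected 0.65 × 84 = 54.6, so the author offers 54.6, keeping 185.4.
Round 2 (the publisher proposes): rejecting gives the author an expected 0.65 × 185.4 = 120.51; the publisher offers that and keeps 119.49.
Round 1 (the author proposes): rejecting gives the publisher an expected 0.65 × 119.49 = 77.6685; the author offers that and keeps 162.3315.

77.67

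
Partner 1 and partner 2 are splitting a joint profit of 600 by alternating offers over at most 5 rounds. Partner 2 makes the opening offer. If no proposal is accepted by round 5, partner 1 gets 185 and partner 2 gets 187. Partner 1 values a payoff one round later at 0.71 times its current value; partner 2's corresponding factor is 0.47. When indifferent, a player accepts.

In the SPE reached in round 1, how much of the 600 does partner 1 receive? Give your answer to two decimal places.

Round 5 (partner 2 proposes): partner 1 gets 185 if talks fail, so partner 2 offers 185 and keeps 415.
Round 4 (partner 1 proposes): partner 2 can get 415 next round, worth 0.47 × 415 = 195.05 now; partner 1 offers that and keeps 404.95.
Round 3 (partner 2 proposes): partner 1 can get 404.95 next round, worth 0.71 × 404.95 = 287.5145 now; partner 2 offers that and keeps 312.4855.
Round 2 (partner 1 proposes): partner 2 can get 312.4855 next round, worth 0.47 × 312.4855 = 146.868185 now. Partner 1 offers 146.868185 and keeps 600 − 146.868185 = 453.131815.
Round 1 (partner 2 proposes): partner 1 can get 453.131815 next round, worth 0.71 × 453.131815 = 321.72358865 now, so partner 2 offers 321.72358865, keeping 278.27641135.

321.72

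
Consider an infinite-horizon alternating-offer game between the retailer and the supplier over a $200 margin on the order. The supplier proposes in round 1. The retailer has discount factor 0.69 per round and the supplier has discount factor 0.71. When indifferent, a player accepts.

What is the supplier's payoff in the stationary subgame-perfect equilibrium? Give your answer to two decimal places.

In a stationary SPE each proposer offers the other exactly their discounted continuation value.
If the supplier keeps x when proposing and the retailer keeps y when proposing, then x = 200 − 0.69y and y = 200 − 0.71x.
Solving: x = 200(1 − 0.69) / (1 − 0.71·0.69) = 62 / 0.5101 ≈ 121.5448.
The retailer gets 200 − 121.5448 ≈ 78.4552.

121.54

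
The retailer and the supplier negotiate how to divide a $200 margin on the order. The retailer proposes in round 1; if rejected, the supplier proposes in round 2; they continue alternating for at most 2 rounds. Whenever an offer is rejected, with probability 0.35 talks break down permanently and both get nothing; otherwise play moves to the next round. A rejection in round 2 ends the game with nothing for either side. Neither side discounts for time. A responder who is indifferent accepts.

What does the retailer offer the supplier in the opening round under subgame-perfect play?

130

Round 2 (the supplier proposes): rejection yields 0 for the retailer; the supplier offers 0 and keeps 200.
Round 1 (the retailer proposes): rejecting gives the supplier an expected 0.65 × 200 = 130; the retailer offers that and keeps 70.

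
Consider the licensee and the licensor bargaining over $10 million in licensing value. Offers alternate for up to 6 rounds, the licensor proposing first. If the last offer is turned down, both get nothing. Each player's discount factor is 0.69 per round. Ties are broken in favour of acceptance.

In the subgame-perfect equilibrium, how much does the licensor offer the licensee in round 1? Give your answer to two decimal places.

4.72

By backward induction:
Round 6 (the licensee proposes): the licensor will accept anything ≥ 0, so the licensee offers 0 and keeps 10.
Round 5 (the licensor proposes): the licensee can get 10 next round, worth 0.69 × 10 = 6.9 now; the licensor offers that and keeps 3.1.
Round 4 (the licensee proposes): the licensor can get 3.1 next round, worth 0.69 × 3.1 = 2.139 now; the licensee offers that and keeps 7.861.
Round 3 (the licensor proposes): the licensee can get 7.861 next round, worth 0.69 × 7.861 = 5.42409 now. The licensor offers 5.42409 and keeps 10 − 5.42409 = 4.57591.
Round 2 (the licensee proposes): the licensor can get 4.57591 next round, worth 0.69 × 4.57591 = 3.1573779 now. The licensee offers 3.1573779 and keeps 10 − 3.1573779 = 6.8426221.
Round 1 (the licensor proposes): the licensee can get 6.8426221 next round, worth 0.69 × 6.8426221 = 4.721409249 now. The licensor offers 4.721409249 and keeps 10 − 4.721409249 = 5.278590751.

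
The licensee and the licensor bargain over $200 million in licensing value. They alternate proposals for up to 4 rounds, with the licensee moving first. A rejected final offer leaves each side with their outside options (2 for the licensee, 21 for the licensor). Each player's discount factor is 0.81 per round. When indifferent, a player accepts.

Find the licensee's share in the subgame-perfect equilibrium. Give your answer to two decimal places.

Round 4 (the licensor proposes): the licensee gets 2 if talks fail, so the licensor offers 2 and keeps 198.
Round 3 (the licensee proposes): the licensor can get 198 next round, worth 0.81 × 198 = 160.38 now. The licensee offers 160.38 and keeps 200 − 160.38 = 39.62.
Round 2 (the licensor proposes): the licensee can get 39.62 next round, worth 0.81 × 39.62 = 32.0922 now; the licensor offers that and keeps 167.9078.
Round 1 (the licensee proposes): the licensor can get 167.9078 next round, worth 0.81 × 167.9078 = 136.005318 now. The licensee offers 136.005318 and keeps 200 − 136.005318 = 63.994682.

63.99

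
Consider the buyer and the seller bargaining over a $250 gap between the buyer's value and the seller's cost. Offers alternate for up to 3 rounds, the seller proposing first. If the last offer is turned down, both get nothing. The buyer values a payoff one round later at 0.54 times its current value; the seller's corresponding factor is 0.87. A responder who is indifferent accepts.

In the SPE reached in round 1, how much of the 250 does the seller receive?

232.45

Work backward from the last round.
Round 3 (the seller proposes): the buyer will accept anything ≥ 0, so the seller offers 0 and keeps 250.
Round 2 (the buyer proposes): the seller can get 250 next round, worth 0.87 × 250 = 217.5 now; the buyer offers that and keeps 32.5.
Round 1 (the seller proposes): the buyer can get 32.5 next round, worth 0.54 × 32.5 = 17.55 now, so the seller offers 17.55, keeping 232.45.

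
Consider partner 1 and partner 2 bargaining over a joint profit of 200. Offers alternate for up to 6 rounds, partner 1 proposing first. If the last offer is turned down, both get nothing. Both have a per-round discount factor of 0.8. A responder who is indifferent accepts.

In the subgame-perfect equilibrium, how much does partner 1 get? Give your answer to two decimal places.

81.98

Round 6 (partner 2 proposes): rejection yields 0 for partner 1; partner 2 offers 0 and keeps 200.
Round 5 (partner 1 proposes): partner 2 can get 200 next round, worth 0.8 × 200 = 160 now; partner 1 offers that and keeps 40.
Round 4 (partner 2 proposes): partner 1 can get 40 next round, worth 0.8 × 40 = 32 now. Partner 2 offers 32 and keeps 200 − 32 = 168.
Round 3 (partner 1 proposes): partner 2 can get 168 next round, worth 0.8 × 168 = 134.4 now. Partner 1 offers 134.4 and keeps 200 − 134.4 = 65.6.
Round 2 (partner 2 proposes): partner 1 can get 65.6 next round, worth 0.8 × 65.6 = 52.48 now. Partner 2 offers 52.48 and keeps 200 − 52.48 = 147.52.
Round 1 (partner 1 proposes): partner 2 can get 147.52 next round, worth 0.8 × 147.52 = 118.016 now, so partner 1 offers 118.016, keeping 81.984.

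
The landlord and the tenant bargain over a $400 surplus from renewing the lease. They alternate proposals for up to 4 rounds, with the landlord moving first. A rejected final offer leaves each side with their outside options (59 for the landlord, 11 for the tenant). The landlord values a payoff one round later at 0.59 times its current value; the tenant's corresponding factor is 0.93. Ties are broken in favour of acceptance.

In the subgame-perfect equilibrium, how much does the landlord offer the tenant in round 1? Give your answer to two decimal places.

Round 4 (the tenant proposes): the landlord gets 59 if talks fail, so the tenant offers 59 and keeps 341.
Round 3 (the landlord proposes): the tenant can get 341 next round, worth 0.93 × 341 = 317.13 now. The landlord offers 317.13 and keeps 400 − 317.13 = 82.87.
Round 2 (the tenant proposes): the landlord can get 82.87 next round, worth 0.59 × 82.87 = 48.8933 now; the tenant offers that and keeps 351.1067.
Round 1 (the landlord proposes): the tenant can get 351.1067 next round, worth 0.93 × 351.1067 = 326.529231 now. The landlord offers 326.529231 and keeps 400 − 326.529231 = 73.470769.

326.53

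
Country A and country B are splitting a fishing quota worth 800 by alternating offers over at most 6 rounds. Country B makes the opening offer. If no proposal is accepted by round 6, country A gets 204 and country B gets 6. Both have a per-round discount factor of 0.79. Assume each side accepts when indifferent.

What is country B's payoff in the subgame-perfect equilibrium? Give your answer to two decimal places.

340.13

Round 6 (country A proposes): country B gets 6 if talks fail, so country A offers 6 and keeps 794.
Round 5 (country B proposes): country A can get 794 next round, worth 0.79 × 794 = 627.26 now; country B offers that and keeps 172.74.
Round 4 (country A proposes): country B can get 172.74 next round, worth 0.79 × 172.74 = 136.4646 now. Country A offers 136.4646 and keeps 800 − 136.4646 = 663.5354.
Round 3 (country B proposes): country A can get 663.5354 next round, worth 0.79 × 663.5354 = 524.192966 now, so country B offers 524.192966, keeping 275.807034.
Round 2 (country A proposes): country B can get 275.807034 next round, worth 0.79 × 275.807034 = 217.88755686 now. Country A offers 217.88755686 and keeps 800 − 217.88755686 = 582.11244314.
Round 1 (country B proposes): country A can get 582.11244314 next round, worth 0.79 × 582.11244314 = 459.8688300806 now. Country B offers 459.8688300806 and keeps 800 − 459.8688300806 = 340.1311699194.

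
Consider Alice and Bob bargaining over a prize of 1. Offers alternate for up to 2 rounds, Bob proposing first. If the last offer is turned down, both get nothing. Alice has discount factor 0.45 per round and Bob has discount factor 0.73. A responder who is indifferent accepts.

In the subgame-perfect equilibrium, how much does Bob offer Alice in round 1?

0.45

Round 2 (Alice proposes): rejection yields 0 for Bob; Alice offers 0 and keeps 1.
Round 1 (Bob proposes): Alice can get 1 next round, worth 0.45 × 1 = 0.45 now. Bob offers 0.45 and keeps 1 − 0.45 = 0.55.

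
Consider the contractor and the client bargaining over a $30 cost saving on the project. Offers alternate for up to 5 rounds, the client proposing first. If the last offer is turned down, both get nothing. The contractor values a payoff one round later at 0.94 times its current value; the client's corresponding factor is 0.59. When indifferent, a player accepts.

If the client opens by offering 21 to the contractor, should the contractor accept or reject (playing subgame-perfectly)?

Accept

Round 5 (the client proposes): rejection yields 0 for the contractor; the client offers 0 and keeps 30.
Round 4 (the contractor proposes): the client can get 30 next round, worth 0.59 × 30 = 17.7 now, so the contractor offers 17.7, keeping 12.3.
Round 3 (the client proposes): the contractor can get 12.3 next round, worth 0.94 × 12.3 = 11.562 now. The client offers 11.562 and keeps 30 − 11.562 = 18.438.
Round 2 (the contractor proposes): the client can get 18.438 next round, worth 0.59 × 18.438 = 10.87842 now; the contractor offers that and keeps 19.12158.
So by rejecting in round 1, the contractor gets 19.12158 next round, worth 0.94 × 19.12158 = 17.9742852 now.
Offer 21 ≥ 17.9742852, so the contractor accepts.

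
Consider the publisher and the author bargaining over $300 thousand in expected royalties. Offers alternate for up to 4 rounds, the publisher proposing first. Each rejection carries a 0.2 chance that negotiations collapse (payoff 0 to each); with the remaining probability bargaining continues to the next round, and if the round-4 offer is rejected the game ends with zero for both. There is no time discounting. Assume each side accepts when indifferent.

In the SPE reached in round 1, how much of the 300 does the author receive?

Round 4 (the author proposes): rejection yields 0 for the publisher; the author offers 0 and keeps 300.
Round 3 (the publisher proposes): rejecting gives the author an expected 0.8 × 300 = 240; the publisher offers that and keeps 60.
Round 2 (the author proposes): rejecting gives the publisher an expected 0.8 × 60 = 48, so the author offers 48, keeping 252.
Round 1 (the publisher proposes): rejecting gives the author an expected 0.8 × 252 = 201.6, so the publisher offers 201.6, keeping 98.4.

201.6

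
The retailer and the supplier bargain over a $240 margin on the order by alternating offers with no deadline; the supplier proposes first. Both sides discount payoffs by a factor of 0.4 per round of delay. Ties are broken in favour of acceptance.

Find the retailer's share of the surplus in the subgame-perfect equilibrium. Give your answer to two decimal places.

68.57

When the supplier proposes, the retailer accepts any offer worth at least 0.4 times what the retailer would get by proposing next round; and vice versa.
This gives x = 240 − 0.4y and y = 240 − 0.4x, where x and y are each side's share when it proposes.
Hence (1 − 0.4·0.4)x = 240(1 − 0.4), i.e. 0.84·x = 144.
x ≈ 171.4286; the retailer's share is 240 − x ≈ 68.5714.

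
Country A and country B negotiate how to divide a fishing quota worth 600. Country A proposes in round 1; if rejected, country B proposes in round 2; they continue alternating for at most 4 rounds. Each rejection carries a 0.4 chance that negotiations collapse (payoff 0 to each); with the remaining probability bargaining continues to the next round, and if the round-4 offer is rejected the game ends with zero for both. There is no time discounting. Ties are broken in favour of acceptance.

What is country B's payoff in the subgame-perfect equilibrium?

273.6

Round 4 (country B proposes): rejection yields 0 for country A; country B offers 0 and keeps 600.
Round 3 (country A proposes): rejecting gives country B an expected 0.6 × 600 = 360; country A offers that and keeps 240.
Round 2 (country B proposes): rejecting gives country A an expected 0.6 × 240 = 144, so country B offers 144, keeping 456.
Round 1 (country A proposes): rejecting gives country B an expected 0.6 × 456 = 273.6; country A offers that and keeps 326.4.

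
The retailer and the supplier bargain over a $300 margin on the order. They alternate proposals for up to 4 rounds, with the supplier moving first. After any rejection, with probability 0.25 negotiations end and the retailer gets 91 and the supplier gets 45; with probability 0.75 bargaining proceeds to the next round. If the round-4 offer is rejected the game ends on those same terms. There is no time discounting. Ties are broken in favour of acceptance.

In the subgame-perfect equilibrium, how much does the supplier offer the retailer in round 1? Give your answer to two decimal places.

190.94

By backward induction:
Round 4 (the retailer proposes): the supplier gets 45 if talks fail, so the retailer offers 45 and keeps 255.
Round 3 (the supplier proposes): rejecting gives the retailer an expected 0.75 × 255 + 0.25 × 91 = 214; the supplier offers that and keeps 86.
Round 2 (the retailer proposes): rejecting gives the supplier an expected 0.75 × 86 + 0.25 × 45 = 75.75; the retailer offers that and keeps 224.25.
Round 1 (the supplier proposes): rejecting gives the retailer an expected 0.75 × 224.25 + 0.25 × 91 = 190.9375; the supplier offers that and keeps 109.0625.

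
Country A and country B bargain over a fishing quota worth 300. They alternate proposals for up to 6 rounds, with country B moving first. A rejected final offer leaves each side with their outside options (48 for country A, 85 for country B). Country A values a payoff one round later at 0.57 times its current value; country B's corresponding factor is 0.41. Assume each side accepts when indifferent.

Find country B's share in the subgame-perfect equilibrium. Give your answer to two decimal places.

168.84

Work backward from the last round.
Round 6 (country A proposes): country B gets 85 if talks fail, so country A offers 85 and keeps 215.
Round 5 (country B proposes): country A can get 215 next round, worth 0.57 × 215 = 122.55 now, so country B offers 122.55, keeping 177.45.
Round 4 (country A proposes): country B can get 177.45 next round, worth 0.41 × 177.45 = 72.7545 now, so country A offers 72.7545, keeping 227.2455.
Round 3 (country B proposes): country A can get 227.2455 next round, worth 0.57 × 227.2455 = 129.529935 now. Country B offers 129.529935 and keeps 300 − 129.529935 = 170.470065.
Round 2 (country A proposes): country B can get 170.470065 next round, worth 0.41 × 170.470065 = 69.89272665 now; country A offers that and keeps 230.10727335.
Round 1 (country B proposes): country A can get 230.10727335 next round, worth 0.57 × 230.10727335 = 131.1611458095 now, so country B offers 131.1611458095, keeping 168.8388541905.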